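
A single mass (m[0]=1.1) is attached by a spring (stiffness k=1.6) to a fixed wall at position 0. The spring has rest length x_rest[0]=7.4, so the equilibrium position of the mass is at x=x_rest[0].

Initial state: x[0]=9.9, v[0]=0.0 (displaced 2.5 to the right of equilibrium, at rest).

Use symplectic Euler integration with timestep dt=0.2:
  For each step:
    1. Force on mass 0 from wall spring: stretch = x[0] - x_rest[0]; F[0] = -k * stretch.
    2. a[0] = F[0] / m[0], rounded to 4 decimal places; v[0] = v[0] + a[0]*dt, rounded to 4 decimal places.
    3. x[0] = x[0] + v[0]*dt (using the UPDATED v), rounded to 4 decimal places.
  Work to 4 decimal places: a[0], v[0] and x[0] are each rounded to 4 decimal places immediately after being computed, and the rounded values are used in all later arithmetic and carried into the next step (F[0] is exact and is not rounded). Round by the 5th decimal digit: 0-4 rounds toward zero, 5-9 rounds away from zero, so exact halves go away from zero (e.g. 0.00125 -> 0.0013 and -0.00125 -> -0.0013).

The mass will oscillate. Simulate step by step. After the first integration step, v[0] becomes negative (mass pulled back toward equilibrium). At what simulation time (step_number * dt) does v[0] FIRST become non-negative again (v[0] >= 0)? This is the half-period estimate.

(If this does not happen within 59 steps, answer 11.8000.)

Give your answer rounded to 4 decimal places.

Step 0: x=[9.9000] v=[0.0000]
Step 1: x=[9.7545] v=[-0.7273]
Step 2: x=[9.4721] v=[-1.4122]
Step 3: x=[9.0691] v=[-2.0150]
Step 4: x=[8.5690] v=[-2.5006]
Step 5: x=[8.0009] v=[-2.8407]
Step 6: x=[7.3978] v=[-3.0155]
Step 7: x=[6.7948] v=[-3.0149]
Step 8: x=[6.2270] v=[-2.8388]
Step 9: x=[5.7275] v=[-2.4976]
Step 10: x=[5.3253] v=[-2.0111]
Step 11: x=[5.0438] v=[-1.4076]
Step 12: x=[4.8994] v=[-0.7222]
Step 13: x=[4.9004] v=[0.0052]
First v>=0 after going negative at step 13, time=2.6000

Answer: 2.6000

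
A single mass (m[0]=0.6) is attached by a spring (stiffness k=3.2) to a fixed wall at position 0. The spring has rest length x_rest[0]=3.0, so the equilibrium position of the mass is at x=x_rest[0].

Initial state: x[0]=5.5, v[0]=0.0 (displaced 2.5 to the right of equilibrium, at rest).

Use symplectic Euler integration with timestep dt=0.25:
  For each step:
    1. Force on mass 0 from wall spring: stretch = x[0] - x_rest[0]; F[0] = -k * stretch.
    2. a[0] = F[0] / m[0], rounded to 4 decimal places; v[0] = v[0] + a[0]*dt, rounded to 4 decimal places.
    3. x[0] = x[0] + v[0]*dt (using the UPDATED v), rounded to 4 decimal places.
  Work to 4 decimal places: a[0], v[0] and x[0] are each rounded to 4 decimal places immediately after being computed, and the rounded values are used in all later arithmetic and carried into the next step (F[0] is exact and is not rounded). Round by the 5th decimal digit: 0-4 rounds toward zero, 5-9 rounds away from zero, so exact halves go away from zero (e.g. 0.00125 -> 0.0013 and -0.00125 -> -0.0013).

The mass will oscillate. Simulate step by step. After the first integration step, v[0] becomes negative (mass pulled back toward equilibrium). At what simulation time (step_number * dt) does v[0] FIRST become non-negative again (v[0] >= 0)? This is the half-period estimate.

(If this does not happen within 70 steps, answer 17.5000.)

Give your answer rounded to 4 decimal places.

Step 0: x=[5.5000] v=[0.0000]
Step 1: x=[4.6667] v=[-3.3333]
Step 2: x=[3.2778] v=[-5.5556]
Step 3: x=[1.7963] v=[-5.9260]
Step 4: x=[0.7160] v=[-4.3211]
Step 5: x=[0.3971] v=[-1.2758]
Step 6: x=[0.9458] v=[2.1947]
First v>=0 after going negative at step 6, time=1.5000

Answer: 1.5000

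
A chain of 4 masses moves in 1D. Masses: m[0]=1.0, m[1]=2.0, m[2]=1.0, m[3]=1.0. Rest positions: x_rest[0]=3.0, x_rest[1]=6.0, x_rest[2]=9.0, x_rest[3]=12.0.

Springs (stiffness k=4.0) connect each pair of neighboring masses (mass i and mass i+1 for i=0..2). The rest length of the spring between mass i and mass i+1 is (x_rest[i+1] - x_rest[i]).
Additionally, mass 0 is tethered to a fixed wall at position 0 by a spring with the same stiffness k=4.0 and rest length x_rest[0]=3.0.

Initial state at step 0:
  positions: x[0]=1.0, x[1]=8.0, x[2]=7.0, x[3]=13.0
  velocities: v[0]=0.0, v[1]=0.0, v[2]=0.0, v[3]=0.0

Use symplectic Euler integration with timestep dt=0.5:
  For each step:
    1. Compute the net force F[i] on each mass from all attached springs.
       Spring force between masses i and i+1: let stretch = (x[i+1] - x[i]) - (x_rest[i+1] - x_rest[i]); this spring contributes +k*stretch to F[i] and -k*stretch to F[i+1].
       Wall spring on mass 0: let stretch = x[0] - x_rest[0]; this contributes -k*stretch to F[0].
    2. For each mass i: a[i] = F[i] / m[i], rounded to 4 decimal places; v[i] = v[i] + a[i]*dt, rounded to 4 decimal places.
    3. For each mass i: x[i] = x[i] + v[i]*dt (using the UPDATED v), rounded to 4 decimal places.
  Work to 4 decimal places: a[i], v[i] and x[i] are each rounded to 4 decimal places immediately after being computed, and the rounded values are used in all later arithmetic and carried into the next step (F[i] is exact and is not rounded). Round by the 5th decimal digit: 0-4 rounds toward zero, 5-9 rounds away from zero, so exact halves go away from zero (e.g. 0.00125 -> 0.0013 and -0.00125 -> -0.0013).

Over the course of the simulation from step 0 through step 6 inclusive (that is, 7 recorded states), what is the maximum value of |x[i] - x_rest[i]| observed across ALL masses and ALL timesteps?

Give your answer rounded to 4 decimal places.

Answer: 5.5000

Derivation:
Step 0: x=[1.0000 8.0000 7.0000 13.0000] v=[0.0000 0.0000 0.0000 0.0000]
Step 1: x=[7.0000 4.0000 14.0000 10.0000] v=[12.0000 -8.0000 14.0000 -6.0000]
Step 2: x=[3.0000 6.5000 7.0000 14.0000] v=[-8.0000 5.0000 -14.0000 8.0000]
Step 3: x=[-0.5000 7.5000 6.5000 14.0000] v=[-7.0000 2.0000 -1.0000 0.0000]
Step 4: x=[4.5000 4.0000 14.5000 9.5000] v=[10.0000 -7.0000 16.0000 -9.0000]
Step 5: x=[4.5000 6.0000 7.0000 13.0000] v=[0.0000 4.0000 -15.0000 7.0000]
Step 6: x=[1.5000 7.7500 4.5000 13.5000] v=[-6.0000 3.5000 -5.0000 1.0000]
Max displacement = 5.5000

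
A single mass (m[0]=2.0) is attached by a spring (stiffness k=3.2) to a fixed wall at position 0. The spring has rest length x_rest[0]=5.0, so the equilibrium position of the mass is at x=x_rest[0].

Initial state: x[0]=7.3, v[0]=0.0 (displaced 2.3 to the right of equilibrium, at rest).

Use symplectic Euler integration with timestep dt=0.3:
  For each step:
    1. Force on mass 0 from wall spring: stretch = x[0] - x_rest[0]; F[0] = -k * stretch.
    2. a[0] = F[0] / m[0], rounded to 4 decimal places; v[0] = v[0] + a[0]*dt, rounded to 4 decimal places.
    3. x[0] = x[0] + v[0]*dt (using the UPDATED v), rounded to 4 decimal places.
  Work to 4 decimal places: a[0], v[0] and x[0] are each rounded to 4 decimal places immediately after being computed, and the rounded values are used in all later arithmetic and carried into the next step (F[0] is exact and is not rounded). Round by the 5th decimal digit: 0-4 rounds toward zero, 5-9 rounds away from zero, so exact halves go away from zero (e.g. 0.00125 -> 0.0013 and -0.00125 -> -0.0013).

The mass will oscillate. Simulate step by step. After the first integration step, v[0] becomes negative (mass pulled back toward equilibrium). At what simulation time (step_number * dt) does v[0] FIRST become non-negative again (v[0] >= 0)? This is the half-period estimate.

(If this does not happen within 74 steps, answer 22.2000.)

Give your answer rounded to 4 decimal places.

Answer: 2.7000

Derivation:
Step 0: x=[7.3000] v=[0.0000]
Step 1: x=[6.9688] v=[-1.1040]
Step 2: x=[6.3541] v=[-2.0490]
Step 3: x=[5.5444] v=[-2.6990]
Step 4: x=[4.6563] v=[-2.9603]
Step 5: x=[3.8177] v=[-2.7953]
Step 6: x=[3.1494] v=[-2.2278]
Step 7: x=[2.7476] v=[-1.3395]
Step 8: x=[2.6701] v=[-0.2584]
Step 9: x=[2.9281] v=[0.8599]
First v>=0 after going negative at step 9, time=2.7000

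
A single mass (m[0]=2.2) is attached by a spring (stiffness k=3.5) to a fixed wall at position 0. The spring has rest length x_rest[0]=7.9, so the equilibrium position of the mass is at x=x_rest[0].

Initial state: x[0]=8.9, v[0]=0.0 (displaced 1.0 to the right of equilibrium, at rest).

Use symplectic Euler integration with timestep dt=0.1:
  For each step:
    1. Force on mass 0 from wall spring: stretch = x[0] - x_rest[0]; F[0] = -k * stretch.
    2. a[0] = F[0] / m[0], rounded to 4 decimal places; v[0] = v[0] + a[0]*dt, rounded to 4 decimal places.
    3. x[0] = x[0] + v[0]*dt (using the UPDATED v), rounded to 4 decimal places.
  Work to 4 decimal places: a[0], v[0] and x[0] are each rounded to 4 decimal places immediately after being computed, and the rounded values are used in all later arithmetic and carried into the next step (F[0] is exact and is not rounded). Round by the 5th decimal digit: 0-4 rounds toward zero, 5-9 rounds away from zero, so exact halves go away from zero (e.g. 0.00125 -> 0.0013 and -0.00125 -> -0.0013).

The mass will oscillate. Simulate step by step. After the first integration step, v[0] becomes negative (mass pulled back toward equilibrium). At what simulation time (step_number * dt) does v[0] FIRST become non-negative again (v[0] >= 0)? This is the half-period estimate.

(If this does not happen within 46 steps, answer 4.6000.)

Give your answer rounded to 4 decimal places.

Step 0: x=[8.9000] v=[0.0000]
Step 1: x=[8.8841] v=[-0.1591]
Step 2: x=[8.8525] v=[-0.3157]
Step 3: x=[8.8058] v=[-0.4672]
Step 4: x=[8.7447] v=[-0.6113]
Step 5: x=[8.6701] v=[-0.7457]
Step 6: x=[8.5833] v=[-0.8682]
Step 7: x=[8.4856] v=[-0.9769]
Step 8: x=[8.3786] v=[-1.0701]
Step 9: x=[8.2640] v=[-1.1462]
Step 10: x=[8.1436] v=[-1.2041]
Step 11: x=[8.0193] v=[-1.2429]
Step 12: x=[7.8931] v=[-1.2619]
Step 13: x=[7.7670] v=[-1.2608]
Step 14: x=[7.6430] v=[-1.2396]
Step 15: x=[7.5231] v=[-1.1987]
Step 16: x=[7.4092] v=[-1.1387]
Step 17: x=[7.3031] v=[-1.0606]
Step 18: x=[7.2065] v=[-0.9656]
Step 19: x=[7.1210] v=[-0.8553]
Step 20: x=[7.0479] v=[-0.7314]
Step 21: x=[6.9883] v=[-0.5958]
Step 22: x=[6.9432] v=[-0.4508]
Step 23: x=[6.9133] v=[-0.2986]
Step 24: x=[6.8991] v=[-0.1416]
Step 25: x=[6.9009] v=[0.0176]
First v>=0 after going negative at step 25, time=2.5000

Answer: 2.5000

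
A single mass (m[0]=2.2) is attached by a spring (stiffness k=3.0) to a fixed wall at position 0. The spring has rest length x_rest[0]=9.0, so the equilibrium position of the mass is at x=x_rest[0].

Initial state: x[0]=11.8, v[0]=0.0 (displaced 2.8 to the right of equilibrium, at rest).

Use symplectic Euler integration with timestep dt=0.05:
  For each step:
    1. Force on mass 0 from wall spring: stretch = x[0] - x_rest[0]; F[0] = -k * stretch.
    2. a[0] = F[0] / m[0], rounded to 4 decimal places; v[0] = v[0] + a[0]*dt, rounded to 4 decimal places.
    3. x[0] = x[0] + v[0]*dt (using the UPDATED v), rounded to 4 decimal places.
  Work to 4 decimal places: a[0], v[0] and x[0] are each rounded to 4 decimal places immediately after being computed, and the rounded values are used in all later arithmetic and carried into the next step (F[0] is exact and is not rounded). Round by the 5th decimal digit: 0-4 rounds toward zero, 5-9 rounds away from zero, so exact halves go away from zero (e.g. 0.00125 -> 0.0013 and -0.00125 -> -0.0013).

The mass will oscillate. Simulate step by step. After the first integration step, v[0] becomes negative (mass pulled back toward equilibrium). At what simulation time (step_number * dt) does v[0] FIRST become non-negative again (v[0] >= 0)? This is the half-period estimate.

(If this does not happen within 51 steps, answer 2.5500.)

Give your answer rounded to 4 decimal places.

Answer: 2.5500

Derivation:
Step 0: x=[11.8000] v=[0.0000]
Step 1: x=[11.7905] v=[-0.1909]
Step 2: x=[11.7714] v=[-0.3812]
Step 3: x=[11.7429] v=[-0.5702]
Step 4: x=[11.7050] v=[-0.7572]
Step 5: x=[11.6579] v=[-0.9416]
Step 6: x=[11.6018] v=[-1.1228]
Step 7: x=[11.5368] v=[-1.3002]
Step 8: x=[11.4631] v=[-1.4732]
Step 9: x=[11.3810] v=[-1.6411]
Step 10: x=[11.2908] v=[-1.8034]
Step 11: x=[11.1928] v=[-1.9596]
Step 12: x=[11.0873] v=[-2.1091]
Step 13: x=[10.9747] v=[-2.2514]
Step 14: x=[10.8554] v=[-2.3860]
Step 15: x=[10.7298] v=[-2.5125]
Step 16: x=[10.5983] v=[-2.6304]
Step 17: x=[10.4613] v=[-2.7394]
Step 18: x=[10.3194] v=[-2.8390]
Step 19: x=[10.1730] v=[-2.9290]
Step 20: x=[10.0226] v=[-3.0090]
Step 21: x=[9.8687] v=[-3.0787]
Step 22: x=[9.7118] v=[-3.1379]
Step 23: x=[9.5525] v=[-3.1864]
Step 24: x=[9.3913] v=[-3.2241]
Step 25: x=[9.2288] v=[-3.2508]
Step 26: x=[9.0655] v=[-3.2664]
Step 27: x=[8.9020] v=[-3.2709]
Step 28: x=[8.7388] v=[-3.2642]
Step 29: x=[8.5765] v=[-3.2464]
Step 30: x=[8.4156] v=[-3.2175]
Step 31: x=[8.2567] v=[-3.1777]
Step 32: x=[8.1004] v=[-3.1270]
Step 33: x=[7.9471] v=[-3.0657]
Step 34: x=[7.7974] v=[-2.9939]
Step 35: x=[7.6518] v=[-2.9119]
Step 36: x=[7.5108] v=[-2.8200]
Step 37: x=[7.3749] v=[-2.7185]
Step 38: x=[7.2445] v=[-2.6077]
Step 39: x=[7.1201] v=[-2.4880]
Step 40: x=[7.0021] v=[-2.3598]
Step 41: x=[6.8909] v=[-2.2236]
Step 42: x=[6.7869] v=[-2.0798]
Step 43: x=[6.6905] v=[-1.9289]
Step 44: x=[6.6019] v=[-1.7714]
Step 45: x=[6.5215] v=[-1.6079]
Step 46: x=[6.4496] v=[-1.4389]
Step 47: x=[6.3864] v=[-1.2650]
Step 48: x=[6.3321] v=[-1.0868]
Step 49: x=[6.2869] v=[-0.9049]
Step 50: x=[6.2509] v=[-0.7199]
Step 51: x=[6.2243] v=[-0.5325]
v[0] did not become non-negative within 51 steps; using fallback time=2.5500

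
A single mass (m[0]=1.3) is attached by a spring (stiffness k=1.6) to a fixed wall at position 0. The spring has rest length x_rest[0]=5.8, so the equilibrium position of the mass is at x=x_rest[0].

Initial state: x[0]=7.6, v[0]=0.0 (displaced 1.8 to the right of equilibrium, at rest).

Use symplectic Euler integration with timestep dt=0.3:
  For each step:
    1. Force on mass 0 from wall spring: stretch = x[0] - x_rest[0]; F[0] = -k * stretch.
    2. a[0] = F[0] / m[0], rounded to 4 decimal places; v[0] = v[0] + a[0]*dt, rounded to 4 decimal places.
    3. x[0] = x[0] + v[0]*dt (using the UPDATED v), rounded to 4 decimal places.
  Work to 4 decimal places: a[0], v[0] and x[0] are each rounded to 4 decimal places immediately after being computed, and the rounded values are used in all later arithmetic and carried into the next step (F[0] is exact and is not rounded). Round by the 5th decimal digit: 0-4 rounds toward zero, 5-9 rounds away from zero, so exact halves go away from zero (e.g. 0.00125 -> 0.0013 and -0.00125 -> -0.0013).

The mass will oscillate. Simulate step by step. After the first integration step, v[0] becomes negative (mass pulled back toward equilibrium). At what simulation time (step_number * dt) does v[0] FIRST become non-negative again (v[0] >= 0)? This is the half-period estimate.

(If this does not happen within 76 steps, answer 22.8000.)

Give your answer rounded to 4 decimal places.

Answer: 3.0000

Derivation:
Step 0: x=[7.6000] v=[0.0000]
Step 1: x=[7.4006] v=[-0.6646]
Step 2: x=[7.0239] v=[-1.2556]
Step 3: x=[6.5117] v=[-1.7075]
Step 4: x=[5.9206] v=[-1.9703]
Step 5: x=[5.3162] v=[-2.0148]
Step 6: x=[4.7653] v=[-1.8362]
Step 7: x=[4.3290] v=[-1.4542]
Step 8: x=[4.0557] v=[-0.9111]
Step 9: x=[3.9756] v=[-0.2671]
Step 10: x=[4.0976] v=[0.4065]
First v>=0 after going negative at step 10, time=3.0000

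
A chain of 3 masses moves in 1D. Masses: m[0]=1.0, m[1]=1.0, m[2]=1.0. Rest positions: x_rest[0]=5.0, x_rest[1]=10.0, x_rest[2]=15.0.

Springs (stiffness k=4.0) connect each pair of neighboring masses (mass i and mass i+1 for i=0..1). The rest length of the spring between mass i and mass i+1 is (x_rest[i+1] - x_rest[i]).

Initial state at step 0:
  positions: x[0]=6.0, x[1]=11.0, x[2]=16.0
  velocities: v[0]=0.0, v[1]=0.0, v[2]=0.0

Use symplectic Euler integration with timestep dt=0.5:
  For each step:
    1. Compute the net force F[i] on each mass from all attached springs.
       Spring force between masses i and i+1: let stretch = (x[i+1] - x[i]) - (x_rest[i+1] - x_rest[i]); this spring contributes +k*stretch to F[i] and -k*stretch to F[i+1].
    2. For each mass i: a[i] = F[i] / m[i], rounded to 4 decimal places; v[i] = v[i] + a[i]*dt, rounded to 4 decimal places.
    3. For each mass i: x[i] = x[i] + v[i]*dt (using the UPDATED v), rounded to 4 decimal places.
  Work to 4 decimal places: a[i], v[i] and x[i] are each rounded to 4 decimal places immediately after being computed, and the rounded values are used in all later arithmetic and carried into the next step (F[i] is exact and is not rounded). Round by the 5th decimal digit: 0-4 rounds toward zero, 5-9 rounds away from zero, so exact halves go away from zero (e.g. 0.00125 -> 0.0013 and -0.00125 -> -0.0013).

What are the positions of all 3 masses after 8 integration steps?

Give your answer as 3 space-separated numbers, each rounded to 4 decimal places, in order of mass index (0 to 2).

Step 0: x=[6.0000 11.0000 16.0000] v=[0.0000 0.0000 0.0000]
Step 1: x=[6.0000 11.0000 16.0000] v=[0.0000 0.0000 0.0000]
Step 2: x=[6.0000 11.0000 16.0000] v=[0.0000 0.0000 0.0000]
Step 3: x=[6.0000 11.0000 16.0000] v=[0.0000 0.0000 0.0000]
Step 4: x=[6.0000 11.0000 16.0000] v=[0.0000 0.0000 0.0000]
Step 5: x=[6.0000 11.0000 16.0000] v=[0.0000 0.0000 0.0000]
Step 6: x=[6.0000 11.0000 16.0000] v=[0.0000 0.0000 0.0000]
Step 7: x=[6.0000 11.0000 16.0000] v=[0.0000 0.0000 0.0000]
Step 8: x=[6.0000 11.0000 16.0000] v=[0.0000 0.0000 0.0000]

Answer: 6.0000 11.0000 16.0000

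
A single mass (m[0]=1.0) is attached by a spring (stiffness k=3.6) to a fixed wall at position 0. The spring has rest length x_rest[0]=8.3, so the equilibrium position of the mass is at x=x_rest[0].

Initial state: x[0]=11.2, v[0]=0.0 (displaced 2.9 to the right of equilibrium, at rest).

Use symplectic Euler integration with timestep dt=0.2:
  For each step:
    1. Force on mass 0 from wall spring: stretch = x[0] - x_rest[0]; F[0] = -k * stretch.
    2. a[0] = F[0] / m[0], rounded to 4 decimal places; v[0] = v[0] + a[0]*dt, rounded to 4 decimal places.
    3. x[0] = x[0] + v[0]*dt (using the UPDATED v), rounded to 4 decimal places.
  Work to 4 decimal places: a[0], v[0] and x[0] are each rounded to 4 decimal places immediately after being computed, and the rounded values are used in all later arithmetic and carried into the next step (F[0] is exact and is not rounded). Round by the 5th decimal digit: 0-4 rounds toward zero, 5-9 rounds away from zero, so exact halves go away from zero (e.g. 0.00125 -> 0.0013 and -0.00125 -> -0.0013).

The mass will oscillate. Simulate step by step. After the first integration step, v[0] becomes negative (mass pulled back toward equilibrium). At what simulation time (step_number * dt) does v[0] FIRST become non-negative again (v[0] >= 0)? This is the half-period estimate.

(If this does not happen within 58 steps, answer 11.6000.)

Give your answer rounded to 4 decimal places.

Step 0: x=[11.2000] v=[0.0000]
Step 1: x=[10.7824] v=[-2.0880]
Step 2: x=[10.0073] v=[-3.8753]
Step 3: x=[8.9864] v=[-5.1046]
Step 4: x=[7.8666] v=[-5.5988]
Step 5: x=[6.8092] v=[-5.2868]
Step 6: x=[5.9665] v=[-4.2134]
Step 7: x=[5.4598] v=[-2.5333]
Step 8: x=[5.3621] v=[-0.4884]
Step 9: x=[5.6875] v=[1.6269]
First v>=0 after going negative at step 9, time=1.8000

Answer: 1.8000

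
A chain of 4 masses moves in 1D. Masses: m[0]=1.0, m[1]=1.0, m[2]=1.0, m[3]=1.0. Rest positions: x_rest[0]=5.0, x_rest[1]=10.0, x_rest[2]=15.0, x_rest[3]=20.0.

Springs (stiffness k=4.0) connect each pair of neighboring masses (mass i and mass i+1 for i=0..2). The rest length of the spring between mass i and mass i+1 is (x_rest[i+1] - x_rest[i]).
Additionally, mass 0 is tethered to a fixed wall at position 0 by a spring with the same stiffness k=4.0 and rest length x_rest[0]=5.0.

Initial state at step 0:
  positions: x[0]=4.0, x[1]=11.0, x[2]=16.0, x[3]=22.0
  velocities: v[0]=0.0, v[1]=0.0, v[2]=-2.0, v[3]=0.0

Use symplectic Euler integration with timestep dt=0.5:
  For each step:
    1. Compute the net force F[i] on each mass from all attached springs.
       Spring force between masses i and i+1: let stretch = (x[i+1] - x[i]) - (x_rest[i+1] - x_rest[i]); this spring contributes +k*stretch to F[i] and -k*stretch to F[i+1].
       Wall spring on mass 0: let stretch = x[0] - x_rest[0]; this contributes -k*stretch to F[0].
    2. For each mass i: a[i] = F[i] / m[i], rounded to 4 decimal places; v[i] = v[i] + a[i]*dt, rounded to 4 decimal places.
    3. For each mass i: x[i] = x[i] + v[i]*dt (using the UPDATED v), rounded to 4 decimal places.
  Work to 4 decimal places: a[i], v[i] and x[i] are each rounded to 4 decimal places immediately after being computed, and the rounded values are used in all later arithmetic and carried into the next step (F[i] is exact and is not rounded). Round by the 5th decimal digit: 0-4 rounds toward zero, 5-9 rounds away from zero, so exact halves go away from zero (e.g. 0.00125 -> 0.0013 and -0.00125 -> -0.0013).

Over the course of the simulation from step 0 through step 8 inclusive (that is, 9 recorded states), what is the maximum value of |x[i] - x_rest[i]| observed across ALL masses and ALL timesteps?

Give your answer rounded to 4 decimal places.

Answer: 3.0000

Derivation:
Step 0: x=[4.0000 11.0000 16.0000 22.0000] v=[0.0000 0.0000 -2.0000 0.0000]
Step 1: x=[7.0000 9.0000 16.0000 21.0000] v=[6.0000 -4.0000 0.0000 -2.0000]
Step 2: x=[5.0000 12.0000 14.0000 20.0000] v=[-4.0000 6.0000 -4.0000 -2.0000]
Step 3: x=[5.0000 10.0000 16.0000 18.0000] v=[0.0000 -4.0000 4.0000 -4.0000]
Step 4: x=[5.0000 9.0000 14.0000 19.0000] v=[0.0000 -2.0000 -4.0000 2.0000]
Step 5: x=[4.0000 9.0000 12.0000 20.0000] v=[-2.0000 0.0000 -4.0000 2.0000]
Step 6: x=[4.0000 7.0000 15.0000 18.0000] v=[0.0000 -4.0000 6.0000 -4.0000]
Step 7: x=[3.0000 10.0000 13.0000 18.0000] v=[-2.0000 6.0000 -4.0000 0.0000]
Step 8: x=[6.0000 9.0000 13.0000 18.0000] v=[6.0000 -2.0000 0.0000 0.0000]
Max displacement = 3.0000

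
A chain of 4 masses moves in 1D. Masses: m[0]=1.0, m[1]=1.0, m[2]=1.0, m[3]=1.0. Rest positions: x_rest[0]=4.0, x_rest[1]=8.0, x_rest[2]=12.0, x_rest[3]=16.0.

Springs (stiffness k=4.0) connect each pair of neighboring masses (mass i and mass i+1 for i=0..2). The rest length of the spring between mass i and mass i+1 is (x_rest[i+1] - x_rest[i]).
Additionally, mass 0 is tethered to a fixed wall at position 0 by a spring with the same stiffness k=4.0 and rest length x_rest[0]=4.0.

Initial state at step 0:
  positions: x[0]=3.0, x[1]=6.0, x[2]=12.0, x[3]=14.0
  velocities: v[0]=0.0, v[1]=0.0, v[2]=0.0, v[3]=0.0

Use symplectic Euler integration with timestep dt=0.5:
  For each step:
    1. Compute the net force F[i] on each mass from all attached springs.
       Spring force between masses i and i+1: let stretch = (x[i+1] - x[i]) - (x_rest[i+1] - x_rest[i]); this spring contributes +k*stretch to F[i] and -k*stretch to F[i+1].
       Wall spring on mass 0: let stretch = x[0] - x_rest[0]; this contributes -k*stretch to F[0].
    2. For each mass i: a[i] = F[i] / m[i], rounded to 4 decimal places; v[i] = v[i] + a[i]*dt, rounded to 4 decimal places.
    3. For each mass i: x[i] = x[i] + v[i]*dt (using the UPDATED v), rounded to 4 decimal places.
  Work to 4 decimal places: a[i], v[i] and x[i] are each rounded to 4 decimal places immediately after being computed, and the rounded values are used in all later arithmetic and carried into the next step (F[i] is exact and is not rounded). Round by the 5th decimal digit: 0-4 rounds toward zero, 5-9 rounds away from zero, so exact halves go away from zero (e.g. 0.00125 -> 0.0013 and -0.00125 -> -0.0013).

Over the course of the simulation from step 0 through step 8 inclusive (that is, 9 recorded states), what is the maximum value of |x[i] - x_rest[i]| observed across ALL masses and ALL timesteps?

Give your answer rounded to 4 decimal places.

Answer: 4.0000

Derivation:
Step 0: x=[3.0000 6.0000 12.0000 14.0000] v=[0.0000 0.0000 0.0000 0.0000]
Step 1: x=[3.0000 9.0000 8.0000 16.0000] v=[0.0000 6.0000 -8.0000 4.0000]
Step 2: x=[6.0000 5.0000 13.0000 14.0000] v=[6.0000 -8.0000 10.0000 -4.0000]
Step 3: x=[2.0000 10.0000 11.0000 15.0000] v=[-8.0000 10.0000 -4.0000 2.0000]
Step 4: x=[4.0000 8.0000 12.0000 16.0000] v=[4.0000 -4.0000 2.0000 2.0000]
Step 5: x=[6.0000 6.0000 13.0000 17.0000] v=[4.0000 -4.0000 2.0000 2.0000]
Step 6: x=[2.0000 11.0000 11.0000 18.0000] v=[-8.0000 10.0000 -4.0000 2.0000]
Step 7: x=[5.0000 7.0000 16.0000 16.0000] v=[6.0000 -8.0000 10.0000 -4.0000]
Step 8: x=[5.0000 10.0000 12.0000 18.0000] v=[0.0000 6.0000 -8.0000 4.0000]
Max displacement = 4.0000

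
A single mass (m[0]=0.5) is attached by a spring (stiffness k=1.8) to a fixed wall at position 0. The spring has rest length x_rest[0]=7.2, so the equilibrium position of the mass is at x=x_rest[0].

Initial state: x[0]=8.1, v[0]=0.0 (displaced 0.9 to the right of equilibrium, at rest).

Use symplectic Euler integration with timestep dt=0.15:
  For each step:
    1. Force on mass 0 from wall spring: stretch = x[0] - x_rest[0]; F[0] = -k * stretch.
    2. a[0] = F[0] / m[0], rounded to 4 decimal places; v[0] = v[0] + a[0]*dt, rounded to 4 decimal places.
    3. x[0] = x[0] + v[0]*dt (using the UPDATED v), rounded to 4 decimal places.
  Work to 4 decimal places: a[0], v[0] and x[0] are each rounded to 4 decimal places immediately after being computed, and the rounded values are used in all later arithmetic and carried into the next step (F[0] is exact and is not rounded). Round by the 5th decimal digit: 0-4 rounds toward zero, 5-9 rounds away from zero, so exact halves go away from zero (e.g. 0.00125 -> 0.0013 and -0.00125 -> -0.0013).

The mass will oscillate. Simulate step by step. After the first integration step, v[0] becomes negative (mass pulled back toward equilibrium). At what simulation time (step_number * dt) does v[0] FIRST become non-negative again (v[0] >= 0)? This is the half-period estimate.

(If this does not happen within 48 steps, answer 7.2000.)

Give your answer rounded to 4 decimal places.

Step 0: x=[8.1000] v=[0.0000]
Step 1: x=[8.0271] v=[-0.4860]
Step 2: x=[7.8872] v=[-0.9326]
Step 3: x=[7.6916] v=[-1.3037]
Step 4: x=[7.4562] v=[-1.5692]
Step 5: x=[7.2001] v=[-1.7075]
Step 6: x=[6.9440] v=[-1.7076]
Step 7: x=[6.7086] v=[-1.5694]
Step 8: x=[6.5130] v=[-1.3041]
Step 9: x=[6.3730] v=[-0.9331]
Step 10: x=[6.3000] v=[-0.4865]
Step 11: x=[6.2999] v=[-0.0005]
Step 12: x=[6.3727] v=[0.4856]
First v>=0 after going negative at step 12, time=1.8000

Answer: 1.8000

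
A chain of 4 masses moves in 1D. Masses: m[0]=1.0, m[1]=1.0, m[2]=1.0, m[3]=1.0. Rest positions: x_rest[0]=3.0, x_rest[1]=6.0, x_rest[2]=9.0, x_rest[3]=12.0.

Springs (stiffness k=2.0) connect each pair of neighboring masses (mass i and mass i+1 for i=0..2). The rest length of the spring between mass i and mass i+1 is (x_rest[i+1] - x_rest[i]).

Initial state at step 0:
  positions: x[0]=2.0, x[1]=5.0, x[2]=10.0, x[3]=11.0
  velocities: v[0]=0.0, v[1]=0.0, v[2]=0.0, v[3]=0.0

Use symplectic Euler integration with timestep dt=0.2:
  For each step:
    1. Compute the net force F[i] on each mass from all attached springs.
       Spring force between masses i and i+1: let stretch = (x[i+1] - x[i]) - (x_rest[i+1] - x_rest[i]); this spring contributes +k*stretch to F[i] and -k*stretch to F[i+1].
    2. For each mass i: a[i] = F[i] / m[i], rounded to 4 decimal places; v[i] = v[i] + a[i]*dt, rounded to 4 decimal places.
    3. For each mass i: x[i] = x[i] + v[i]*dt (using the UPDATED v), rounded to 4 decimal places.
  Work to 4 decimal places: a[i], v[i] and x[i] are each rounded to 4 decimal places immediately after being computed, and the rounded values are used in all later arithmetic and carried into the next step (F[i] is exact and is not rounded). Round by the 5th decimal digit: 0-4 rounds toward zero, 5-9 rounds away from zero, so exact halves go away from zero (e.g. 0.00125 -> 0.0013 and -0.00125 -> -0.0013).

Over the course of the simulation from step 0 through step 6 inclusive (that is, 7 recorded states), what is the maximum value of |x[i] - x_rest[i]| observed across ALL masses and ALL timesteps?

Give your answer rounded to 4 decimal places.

Step 0: x=[2.0000 5.0000 10.0000 11.0000] v=[0.0000 0.0000 0.0000 0.0000]
Step 1: x=[2.0000 5.1600 9.6800 11.1600] v=[0.0000 0.8000 -1.6000 0.8000]
Step 2: x=[2.0128 5.4288 9.1168 11.4416] v=[0.0640 1.3440 -2.8160 1.4080]
Step 3: x=[2.0589 5.7194 8.4445 11.7772] v=[0.2304 1.4528 -3.3613 1.6781]
Step 4: x=[2.1578 5.9351 7.8208 12.0862] v=[0.4946 1.0786 -3.1183 1.5450]
Step 5: x=[2.3189 5.9995 7.3875 12.2940] v=[0.8055 0.3220 -2.1664 1.0388]
Step 6: x=[2.5344 5.8805 7.2357 12.3492] v=[1.0777 -0.5950 -0.7590 0.2762]
Max displacement = 1.7643

Answer: 1.7643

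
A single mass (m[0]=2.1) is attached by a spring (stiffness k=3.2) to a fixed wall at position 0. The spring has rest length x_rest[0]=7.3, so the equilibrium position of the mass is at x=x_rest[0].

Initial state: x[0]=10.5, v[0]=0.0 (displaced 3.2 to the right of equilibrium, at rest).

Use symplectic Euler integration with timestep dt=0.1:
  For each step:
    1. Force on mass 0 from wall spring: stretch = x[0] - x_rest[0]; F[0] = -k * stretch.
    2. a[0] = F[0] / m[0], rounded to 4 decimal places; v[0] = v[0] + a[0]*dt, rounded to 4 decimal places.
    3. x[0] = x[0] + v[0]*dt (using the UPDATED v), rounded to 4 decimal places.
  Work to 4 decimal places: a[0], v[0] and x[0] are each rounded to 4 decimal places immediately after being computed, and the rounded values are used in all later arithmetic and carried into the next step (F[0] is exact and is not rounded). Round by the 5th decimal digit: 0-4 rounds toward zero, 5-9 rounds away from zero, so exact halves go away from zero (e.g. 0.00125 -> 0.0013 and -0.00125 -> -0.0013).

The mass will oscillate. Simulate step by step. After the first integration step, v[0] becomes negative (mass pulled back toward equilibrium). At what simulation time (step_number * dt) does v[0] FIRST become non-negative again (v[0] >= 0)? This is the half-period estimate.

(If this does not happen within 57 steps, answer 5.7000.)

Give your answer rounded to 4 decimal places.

Answer: 2.6000

Derivation:
Step 0: x=[10.5000] v=[0.0000]
Step 1: x=[10.4512] v=[-0.4876]
Step 2: x=[10.3544] v=[-0.9678]
Step 3: x=[10.2111] v=[-1.4332]
Step 4: x=[10.0234] v=[-1.8768]
Step 5: x=[9.7942] v=[-2.2918]
Step 6: x=[9.5270] v=[-2.6719]
Step 7: x=[9.2259] v=[-3.0113]
Step 8: x=[8.8954] v=[-3.3048]
Step 9: x=[8.5406] v=[-3.5479]
Step 10: x=[8.1669] v=[-3.7369]
Step 11: x=[7.7800] v=[-3.8690]
Step 12: x=[7.3858] v=[-3.9421]
Step 13: x=[6.9903] v=[-3.9552]
Step 14: x=[6.5995] v=[-3.9080]
Step 15: x=[6.2194] v=[-3.8013]
Step 16: x=[5.8557] v=[-3.6366]
Step 17: x=[5.5141] v=[-3.4165]
Step 18: x=[5.1997] v=[-3.1444]
Step 19: x=[4.9173] v=[-2.8244]
Step 20: x=[4.6712] v=[-2.4613]
Step 21: x=[4.4651] v=[-2.0607]
Step 22: x=[4.3022] v=[-1.6287]
Step 23: x=[4.1850] v=[-1.1719]
Step 24: x=[4.1153] v=[-0.6972]
Step 25: x=[4.0941] v=[-0.2119]
Step 26: x=[4.1218] v=[0.2766]
First v>=0 after going negative at step 26, time=2.6000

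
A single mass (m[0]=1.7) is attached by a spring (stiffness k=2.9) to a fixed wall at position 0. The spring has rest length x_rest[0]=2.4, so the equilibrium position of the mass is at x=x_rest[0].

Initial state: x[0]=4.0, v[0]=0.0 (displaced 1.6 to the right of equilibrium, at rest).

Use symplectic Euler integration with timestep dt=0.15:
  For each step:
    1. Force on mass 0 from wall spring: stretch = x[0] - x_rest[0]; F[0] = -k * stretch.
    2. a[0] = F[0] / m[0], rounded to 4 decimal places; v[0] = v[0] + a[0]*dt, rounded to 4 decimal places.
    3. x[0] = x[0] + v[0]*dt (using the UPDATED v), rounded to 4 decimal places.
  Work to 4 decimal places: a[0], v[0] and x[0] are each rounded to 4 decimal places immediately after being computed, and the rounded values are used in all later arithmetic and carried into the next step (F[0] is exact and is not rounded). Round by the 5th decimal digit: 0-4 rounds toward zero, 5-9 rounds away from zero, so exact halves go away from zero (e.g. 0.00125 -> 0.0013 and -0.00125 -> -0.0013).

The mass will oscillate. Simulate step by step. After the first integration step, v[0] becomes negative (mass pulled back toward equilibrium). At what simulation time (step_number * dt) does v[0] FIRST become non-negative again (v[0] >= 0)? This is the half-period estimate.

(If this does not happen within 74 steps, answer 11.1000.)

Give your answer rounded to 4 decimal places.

Step 0: x=[4.0000] v=[0.0000]
Step 1: x=[3.9386] v=[-0.4094]
Step 2: x=[3.8181] v=[-0.8031]
Step 3: x=[3.6432] v=[-1.1660]
Step 4: x=[3.4206] v=[-1.4841]
Step 5: x=[3.1588] v=[-1.7453]
Step 6: x=[2.8679] v=[-1.9395]
Step 7: x=[2.5590] v=[-2.0592]
Step 8: x=[2.2440] v=[-2.0999]
Step 9: x=[1.9350] v=[-2.0600]
Step 10: x=[1.6439] v=[-1.9410]
Step 11: x=[1.3818] v=[-1.7475]
Step 12: x=[1.1588] v=[-1.4870]
Step 13: x=[0.9834] v=[-1.1694]
Step 14: x=[0.8624] v=[-0.8069]
Step 15: x=[0.8004] v=[-0.4135]
Step 16: x=[0.7998] v=[-0.0042]
Step 17: x=[0.8606] v=[0.4053]
First v>=0 after going negative at step 17, time=2.5500

Answer: 2.5500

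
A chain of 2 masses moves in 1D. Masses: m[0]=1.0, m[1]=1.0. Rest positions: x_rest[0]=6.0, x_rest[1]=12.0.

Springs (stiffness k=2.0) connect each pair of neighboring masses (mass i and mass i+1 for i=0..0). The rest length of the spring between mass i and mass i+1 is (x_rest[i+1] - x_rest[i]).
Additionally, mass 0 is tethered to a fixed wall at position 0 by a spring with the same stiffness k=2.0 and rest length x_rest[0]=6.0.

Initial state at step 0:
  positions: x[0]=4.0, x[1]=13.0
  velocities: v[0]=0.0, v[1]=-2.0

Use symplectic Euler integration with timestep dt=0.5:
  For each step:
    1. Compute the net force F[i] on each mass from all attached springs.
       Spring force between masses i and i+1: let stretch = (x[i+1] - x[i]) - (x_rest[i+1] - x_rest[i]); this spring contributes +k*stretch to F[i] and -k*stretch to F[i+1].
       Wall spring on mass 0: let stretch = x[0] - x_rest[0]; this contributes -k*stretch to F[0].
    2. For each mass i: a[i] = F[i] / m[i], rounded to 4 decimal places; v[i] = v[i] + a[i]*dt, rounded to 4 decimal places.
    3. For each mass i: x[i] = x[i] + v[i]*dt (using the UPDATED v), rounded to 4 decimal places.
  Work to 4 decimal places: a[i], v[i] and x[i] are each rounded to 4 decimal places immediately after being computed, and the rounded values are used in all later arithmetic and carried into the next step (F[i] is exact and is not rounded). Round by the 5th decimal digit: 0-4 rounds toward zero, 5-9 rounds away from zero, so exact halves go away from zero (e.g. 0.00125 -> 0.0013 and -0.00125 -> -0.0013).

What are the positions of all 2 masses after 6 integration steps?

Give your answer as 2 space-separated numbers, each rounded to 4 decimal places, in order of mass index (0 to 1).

Step 0: x=[4.0000 13.0000] v=[0.0000 -2.0000]
Step 1: x=[6.5000 10.5000] v=[5.0000 -5.0000]
Step 2: x=[7.7500 9.0000] v=[2.5000 -3.0000]
Step 3: x=[5.7500 9.8750] v=[-4.0000 1.7500]
Step 4: x=[2.9375 11.6875] v=[-5.6250 3.6250]
Step 5: x=[3.0313 12.1250] v=[0.1875 0.8750]
Step 6: x=[6.1563 11.0157] v=[6.2499 -2.2187]

Answer: 6.1563 11.0157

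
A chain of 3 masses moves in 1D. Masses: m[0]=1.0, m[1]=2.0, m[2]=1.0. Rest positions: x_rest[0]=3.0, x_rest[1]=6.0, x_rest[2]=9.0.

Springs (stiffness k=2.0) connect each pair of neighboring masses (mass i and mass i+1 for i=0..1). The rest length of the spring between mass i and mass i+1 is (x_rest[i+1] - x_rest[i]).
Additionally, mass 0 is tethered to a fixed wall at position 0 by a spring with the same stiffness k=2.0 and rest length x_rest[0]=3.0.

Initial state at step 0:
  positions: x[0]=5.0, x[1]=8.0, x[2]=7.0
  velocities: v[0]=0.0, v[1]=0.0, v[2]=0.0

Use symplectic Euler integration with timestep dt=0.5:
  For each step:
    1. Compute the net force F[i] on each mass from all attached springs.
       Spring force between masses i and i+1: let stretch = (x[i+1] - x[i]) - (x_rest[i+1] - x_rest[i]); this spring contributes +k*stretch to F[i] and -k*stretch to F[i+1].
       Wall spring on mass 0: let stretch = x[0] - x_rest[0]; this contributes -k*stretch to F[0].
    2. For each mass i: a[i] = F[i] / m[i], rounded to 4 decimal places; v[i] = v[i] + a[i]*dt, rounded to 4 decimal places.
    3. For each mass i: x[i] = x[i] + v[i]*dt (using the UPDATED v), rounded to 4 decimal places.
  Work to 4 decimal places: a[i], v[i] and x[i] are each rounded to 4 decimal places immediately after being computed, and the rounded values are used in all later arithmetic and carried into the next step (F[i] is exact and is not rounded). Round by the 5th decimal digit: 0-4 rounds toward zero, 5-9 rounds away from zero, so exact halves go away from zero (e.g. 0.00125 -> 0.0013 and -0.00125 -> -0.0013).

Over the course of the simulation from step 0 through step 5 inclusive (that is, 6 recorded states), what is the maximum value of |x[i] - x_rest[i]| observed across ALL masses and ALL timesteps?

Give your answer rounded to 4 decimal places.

Answer: 3.6250

Derivation:
Step 0: x=[5.0000 8.0000 7.0000] v=[0.0000 0.0000 0.0000]
Step 1: x=[4.0000 7.0000 9.0000] v=[-2.0000 -2.0000 4.0000]
Step 2: x=[2.5000 5.7500 11.5000] v=[-3.0000 -2.5000 5.0000]
Step 3: x=[1.3750 5.1250 12.6250] v=[-2.2500 -1.2500 2.2500]
Step 4: x=[1.4375 5.4375 11.5000] v=[0.1250 0.6250 -2.2500]
Step 5: x=[2.7813 6.2657 8.8438] v=[2.6875 1.6563 -5.3125]
Max displacement = 3.6250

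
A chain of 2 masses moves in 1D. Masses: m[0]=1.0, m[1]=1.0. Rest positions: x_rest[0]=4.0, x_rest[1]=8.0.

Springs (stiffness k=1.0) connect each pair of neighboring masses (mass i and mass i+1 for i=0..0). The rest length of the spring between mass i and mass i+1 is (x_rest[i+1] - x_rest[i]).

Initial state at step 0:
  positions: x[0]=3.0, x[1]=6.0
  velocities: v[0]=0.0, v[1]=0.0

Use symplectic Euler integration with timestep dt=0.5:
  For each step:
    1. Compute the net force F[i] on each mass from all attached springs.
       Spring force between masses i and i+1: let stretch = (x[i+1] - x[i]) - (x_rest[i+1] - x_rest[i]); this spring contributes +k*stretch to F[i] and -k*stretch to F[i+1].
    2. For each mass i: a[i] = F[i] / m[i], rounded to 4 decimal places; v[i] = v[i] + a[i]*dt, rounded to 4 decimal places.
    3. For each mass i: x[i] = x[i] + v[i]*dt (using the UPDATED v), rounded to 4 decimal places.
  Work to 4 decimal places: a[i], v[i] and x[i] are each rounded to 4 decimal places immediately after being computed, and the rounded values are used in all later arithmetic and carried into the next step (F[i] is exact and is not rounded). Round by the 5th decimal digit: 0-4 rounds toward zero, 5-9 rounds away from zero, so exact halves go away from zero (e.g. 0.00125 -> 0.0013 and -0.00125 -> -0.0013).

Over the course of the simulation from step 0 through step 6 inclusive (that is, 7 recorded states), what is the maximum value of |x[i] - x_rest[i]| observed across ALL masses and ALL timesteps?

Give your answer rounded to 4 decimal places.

Step 0: x=[3.0000 6.0000] v=[0.0000 0.0000]
Step 1: x=[2.7500 6.2500] v=[-0.5000 0.5000]
Step 2: x=[2.3750 6.6250] v=[-0.7500 0.7500]
Step 3: x=[2.0625 6.9375] v=[-0.6250 0.6250]
Step 4: x=[1.9688 7.0313] v=[-0.1875 0.1875]
Step 5: x=[2.1407 6.8594] v=[0.3438 -0.3438]
Step 6: x=[2.4923 6.5078] v=[0.7032 -0.7032]
Max displacement = 2.0312

Answer: 2.0312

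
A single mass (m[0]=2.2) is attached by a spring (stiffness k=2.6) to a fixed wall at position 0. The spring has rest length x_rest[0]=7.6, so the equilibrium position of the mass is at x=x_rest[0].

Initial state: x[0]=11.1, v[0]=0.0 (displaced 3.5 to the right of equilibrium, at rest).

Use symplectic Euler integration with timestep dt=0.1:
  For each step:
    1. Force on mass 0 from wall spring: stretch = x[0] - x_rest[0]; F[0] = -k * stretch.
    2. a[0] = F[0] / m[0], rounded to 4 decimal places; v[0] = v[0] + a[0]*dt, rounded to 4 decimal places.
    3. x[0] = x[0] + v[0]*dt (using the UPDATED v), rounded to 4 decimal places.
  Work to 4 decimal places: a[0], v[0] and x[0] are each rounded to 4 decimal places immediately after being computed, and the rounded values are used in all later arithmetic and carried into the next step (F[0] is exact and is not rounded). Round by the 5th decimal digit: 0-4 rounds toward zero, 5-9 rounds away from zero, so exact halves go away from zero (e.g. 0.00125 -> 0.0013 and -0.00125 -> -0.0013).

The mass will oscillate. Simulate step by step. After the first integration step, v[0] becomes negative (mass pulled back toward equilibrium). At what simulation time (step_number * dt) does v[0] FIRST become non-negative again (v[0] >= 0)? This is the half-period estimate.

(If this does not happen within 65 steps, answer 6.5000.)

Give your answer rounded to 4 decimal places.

Answer: 2.9000

Derivation:
Step 0: x=[11.1000] v=[0.0000]
Step 1: x=[11.0586] v=[-0.4136]
Step 2: x=[10.9764] v=[-0.8223]
Step 3: x=[10.8543] v=[-1.2213]
Step 4: x=[10.6937] v=[-1.6059]
Step 5: x=[10.4966] v=[-1.9715]
Step 6: x=[10.2652] v=[-2.3138]
Step 7: x=[10.0023] v=[-2.6288]
Step 8: x=[9.7110] v=[-2.9127]
Step 9: x=[9.3948] v=[-3.1622]
Step 10: x=[9.0574] v=[-3.3743]
Step 11: x=[8.7028] v=[-3.5465]
Step 12: x=[8.3351] v=[-3.6768]
Step 13: x=[7.9587] v=[-3.7637]
Step 14: x=[7.5781] v=[-3.8061]
Step 15: x=[7.1978] v=[-3.8035]
Step 16: x=[6.8222] v=[-3.7560]
Step 17: x=[6.4558] v=[-3.6641]
Step 18: x=[6.1029] v=[-3.5289]
Step 19: x=[5.7677] v=[-3.3520]
Step 20: x=[5.4542] v=[-3.1355]
Step 21: x=[5.1660] v=[-2.8819]
Step 22: x=[4.9066] v=[-2.5943]
Step 23: x=[4.6790] v=[-2.2760]
Step 24: x=[4.4859] v=[-1.9308]
Step 25: x=[4.3296] v=[-1.5628]
Step 26: x=[4.2120] v=[-1.1763]
Step 27: x=[4.1344] v=[-0.7759]
Step 28: x=[4.0978] v=[-0.3663]
Step 29: x=[4.1026] v=[0.0476]
First v>=0 after going negative at step 29, time=2.9000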